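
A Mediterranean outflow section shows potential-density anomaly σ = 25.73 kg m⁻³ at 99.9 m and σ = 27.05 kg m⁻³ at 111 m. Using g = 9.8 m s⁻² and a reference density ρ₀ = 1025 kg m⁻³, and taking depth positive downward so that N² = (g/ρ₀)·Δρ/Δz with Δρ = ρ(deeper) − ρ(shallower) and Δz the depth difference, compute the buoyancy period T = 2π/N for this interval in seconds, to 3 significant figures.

186 s

Δρ = 1027.05 − 1025.73 = 1.32 kg m⁻³ over Δz = 111 − 99.9 = 11.1 m.
N² = (9.8/1025) × (1.32/11.1) = 1.1370 × 10⁻³ s⁻².
N = √(1.1370 × 10⁻³) = 0.033719 rad s⁻¹, so T = 2π/N = 186.34 s ≈ 186 s.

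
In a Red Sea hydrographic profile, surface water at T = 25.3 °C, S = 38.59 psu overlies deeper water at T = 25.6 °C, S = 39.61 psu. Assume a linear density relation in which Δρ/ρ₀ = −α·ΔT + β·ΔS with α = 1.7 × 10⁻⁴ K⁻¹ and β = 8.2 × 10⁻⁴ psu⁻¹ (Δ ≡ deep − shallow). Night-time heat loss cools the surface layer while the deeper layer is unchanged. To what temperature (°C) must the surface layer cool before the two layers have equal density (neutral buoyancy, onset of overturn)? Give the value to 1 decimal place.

Neutral buoyancy requires Δρ = 0, i.e. −α(T_deep − T_surf′) + β(S_deep − S_surf) = 0.
T_surf′ = T_deep − (β/α)·ΔS = 25.6 − (8.2 × 10⁻⁴/1.7 × 10⁻⁴)·(+1.02) = 20.680 °C.
Cooling required: 25.3 − (20.680) = 4.620 °C.

20.7 °C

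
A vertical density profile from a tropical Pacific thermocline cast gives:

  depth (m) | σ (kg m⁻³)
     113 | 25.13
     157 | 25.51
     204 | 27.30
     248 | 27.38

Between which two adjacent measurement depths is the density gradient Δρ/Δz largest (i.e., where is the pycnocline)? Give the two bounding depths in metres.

157–204 m

Compute the density gradient over each adjacent pair:
  113–157 m: Δρ/Δz = 0.38/44 = 8.6 × 10⁻³ kg m⁻⁴
  157–204 m: Δρ/Δz = 1.79/47 = 0.038 kg m⁻⁴
  204–248 m: Δρ/Δz = 0.08/44 = 1.8 × 10⁻³ kg m⁻⁴
The largest gradient is in the 157–204 m interval — the pycnocline.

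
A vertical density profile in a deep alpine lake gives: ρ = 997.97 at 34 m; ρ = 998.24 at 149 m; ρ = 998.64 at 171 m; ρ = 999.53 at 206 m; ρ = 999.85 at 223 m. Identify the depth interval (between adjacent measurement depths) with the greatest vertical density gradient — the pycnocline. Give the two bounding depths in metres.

Compute the density gradient over each adjacent pair:
  34–149 m: Δρ/Δz = 0.27/115 = 2.3 × 10⁻³ kg m⁻⁴
  149–171 m: Δρ/Δz = 0.40/22 = 0.018 kg m⁻⁴
  171–206 m: Δρ/Δz = 0.89/35 = 0.025 kg m⁻⁴
  206–223 m: Δρ/Δz = 0.32/17 = 0.019 kg m⁻⁴
The largest gradient is in the 171–206 m interval — the pycnocline.

171–206 m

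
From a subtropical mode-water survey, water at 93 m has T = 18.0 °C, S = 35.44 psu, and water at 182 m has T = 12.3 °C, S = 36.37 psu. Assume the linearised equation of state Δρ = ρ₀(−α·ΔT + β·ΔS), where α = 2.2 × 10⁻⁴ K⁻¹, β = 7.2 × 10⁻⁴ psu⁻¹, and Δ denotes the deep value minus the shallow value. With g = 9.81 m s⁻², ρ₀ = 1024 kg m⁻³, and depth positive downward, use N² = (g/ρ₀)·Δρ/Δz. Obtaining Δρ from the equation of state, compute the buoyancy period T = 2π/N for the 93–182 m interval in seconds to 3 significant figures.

ΔT = -5.7 K, ΔS = +0.93 psu (deep − shallow).
Δρ/ρ₀ = −αΔT + βΔS = 1.254 × 10⁻³ + 6.696 × 10⁻⁴ = 1.9236 × 10⁻³, so Δρ ≈ 1.970 kg m⁻³.
N² = (g/ρ₀)·Δρ/Δz = g·(Δρ/ρ₀)/Δz = 9.81 × 1.9236 × 10⁻³ / 89 = 2.1203 × 10⁻⁴ s⁻².
N = √(2.1203 × 10⁻⁴) = 0.014561 rad s⁻¹ → T = 2π/N = 431.51 s ≈ 432 s.

432 s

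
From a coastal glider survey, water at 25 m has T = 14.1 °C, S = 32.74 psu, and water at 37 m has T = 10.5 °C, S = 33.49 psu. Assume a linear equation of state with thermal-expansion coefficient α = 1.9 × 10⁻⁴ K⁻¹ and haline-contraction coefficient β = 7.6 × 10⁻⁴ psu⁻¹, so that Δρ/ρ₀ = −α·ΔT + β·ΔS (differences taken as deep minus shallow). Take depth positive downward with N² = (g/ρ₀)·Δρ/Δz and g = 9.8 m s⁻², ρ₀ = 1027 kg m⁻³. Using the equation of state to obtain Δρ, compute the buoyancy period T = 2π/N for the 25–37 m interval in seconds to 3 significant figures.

196 s

ΔT = -3.6 K, ΔS = +0.75 psu (deep − shallow).
Δρ/ρ₀ = −αΔT + βΔS = 6.84 × 10⁻⁴ + 5.70 × 10⁻⁴ = 1.254 × 10⁻³, so Δρ ≈ 1.288 kg m⁻³.
N² = (g/ρ₀)·Δρ/Δz = g·(Δρ/ρ₀)/Δz = 9.8 × 1.254 × 10⁻³ / 12 = 1.0241 × 10⁻³ s⁻².
N = √(1.0241 × 10⁻³) = 0.032002 rad s⁻¹ → T = 2π/N = 196.34 s ≈ 196 s.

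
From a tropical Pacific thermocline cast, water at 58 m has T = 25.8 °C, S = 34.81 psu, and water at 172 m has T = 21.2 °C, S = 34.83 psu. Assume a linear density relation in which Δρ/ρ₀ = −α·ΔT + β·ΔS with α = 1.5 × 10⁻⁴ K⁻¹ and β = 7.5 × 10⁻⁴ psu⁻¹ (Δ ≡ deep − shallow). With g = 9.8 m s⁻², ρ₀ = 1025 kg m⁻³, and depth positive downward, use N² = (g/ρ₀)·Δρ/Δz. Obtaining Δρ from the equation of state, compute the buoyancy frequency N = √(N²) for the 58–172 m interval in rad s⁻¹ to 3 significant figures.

ΔT = -4.6 K, ΔS = +0.02 psu (deep − shallow).
Δρ/ρ₀ = −αΔT + βΔS = 6.90 × 10⁻⁴ + 1.50 × 10⁻⁵ = 7.05 × 10⁻⁴, so Δρ ≈ 0.7226 kg m⁻³.
N² = (g/ρ₀)·Δρ/Δz = g·(Δρ/ρ₀)/Δz = 9.8 × 7.05 × 10⁻⁴ / 114 = 6.0605 × 10⁻⁵ s⁻².
N = √(6.0605 × 10⁻⁵) = 7.7849 × 10⁻³ rad s⁻¹ ≈ 7.78 × 10⁻³ rad s⁻¹.

7.78 × 10⁻³ rad s⁻¹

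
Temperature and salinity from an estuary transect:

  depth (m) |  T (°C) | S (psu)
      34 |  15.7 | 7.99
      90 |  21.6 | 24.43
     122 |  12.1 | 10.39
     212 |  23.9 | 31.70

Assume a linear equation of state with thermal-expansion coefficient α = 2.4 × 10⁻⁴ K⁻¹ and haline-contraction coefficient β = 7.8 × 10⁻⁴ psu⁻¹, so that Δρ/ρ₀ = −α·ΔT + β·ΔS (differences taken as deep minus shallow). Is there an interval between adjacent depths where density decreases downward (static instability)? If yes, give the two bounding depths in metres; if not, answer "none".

Evaluate Δρ/ρ₀ = −αΔT + βΔS across each adjacent pair:
  34–90 m: −αΔT+βΔS = −(2.4 × 10⁻⁴)(+5.9)+(7.8 × 10⁻⁴)(+16.44) = 0.011 → stable
  90–122 m: −αΔT+βΔS = −(2.4 × 10⁻⁴)(-9.5)+(7.8 × 10⁻⁴)(-14.04) = -8.7 × 10⁻³ → UNSTABLE
  122–212 m: −αΔT+βΔS = −(2.4 × 10⁻⁴)(+11.8)+(7.8 × 10⁻⁴)(+21.31) = 0.014 → stable
The 90–122 m interval has Δρ < 0: lighter water underlies denser water.

90–122 m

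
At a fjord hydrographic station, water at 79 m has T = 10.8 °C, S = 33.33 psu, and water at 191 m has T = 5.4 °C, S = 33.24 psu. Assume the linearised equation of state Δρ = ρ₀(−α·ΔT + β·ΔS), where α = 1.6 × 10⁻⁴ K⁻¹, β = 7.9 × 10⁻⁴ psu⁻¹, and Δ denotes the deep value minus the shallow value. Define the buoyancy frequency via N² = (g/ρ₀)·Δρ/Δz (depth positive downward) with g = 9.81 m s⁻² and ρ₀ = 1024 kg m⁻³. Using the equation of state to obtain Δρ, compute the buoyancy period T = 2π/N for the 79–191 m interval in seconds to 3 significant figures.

754 s

ΔT = -5.4 K, ΔS = -0.09 psu (deep − shallow).
Δρ/ρ₀ = −αΔT + βΔS = 8.64 × 10⁻⁴ − 7.11 × 10⁻⁵ = 7.929 × 10⁻⁴, so Δρ ≈ 0.8119 kg m⁻³.
N² = (g/ρ₀)·Δρ/Δz = g·(Δρ/ρ₀)/Δz = 9.81 × 7.929 × 10⁻⁴ / 112 = 6.9450 × 10⁻⁵ s⁻².
N = √(6.9450 × 10⁻⁵) = 8.3337 × 10⁻³ rad s⁻¹ → T = 2π/N = 753.95 s ≈ 754 s.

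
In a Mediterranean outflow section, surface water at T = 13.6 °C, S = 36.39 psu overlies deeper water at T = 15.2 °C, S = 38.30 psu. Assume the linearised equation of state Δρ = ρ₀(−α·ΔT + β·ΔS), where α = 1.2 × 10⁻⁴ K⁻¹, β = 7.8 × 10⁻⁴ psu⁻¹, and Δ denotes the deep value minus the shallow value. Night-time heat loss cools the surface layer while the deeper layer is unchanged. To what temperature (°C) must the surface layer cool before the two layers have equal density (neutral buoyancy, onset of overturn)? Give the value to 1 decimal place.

2.8 °C

Neutral buoyancy requires Δρ = 0, i.e. −α(T_deep − T_surf′) + β(S_deep − S_surf) = 0.
T_surf′ = T_deep − (β/α)·ΔS = 15.2 − (7.8 × 10⁻⁴/1.2 × 10⁻⁴)·(+1.91) = 2.785 °C.
Cooling required: 13.6 − (2.785) = 10.815 °C.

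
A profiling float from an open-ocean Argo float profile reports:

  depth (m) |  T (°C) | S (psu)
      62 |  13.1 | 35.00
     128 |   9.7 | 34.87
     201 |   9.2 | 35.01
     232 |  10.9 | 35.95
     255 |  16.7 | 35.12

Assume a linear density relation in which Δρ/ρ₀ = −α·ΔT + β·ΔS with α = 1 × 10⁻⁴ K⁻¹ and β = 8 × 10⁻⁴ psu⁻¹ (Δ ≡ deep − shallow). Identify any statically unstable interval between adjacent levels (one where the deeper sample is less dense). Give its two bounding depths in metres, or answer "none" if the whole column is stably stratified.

232–255 m

Evaluate Δρ/ρ₀ = −αΔT + βΔS across each adjacent pair:
  62–128 m: −αΔT+βΔS = −(1 × 10⁻⁴)(-3.4)+(8 × 10⁻⁴)(-0.13) = 2.4 × 10⁻⁴ → stable
  128–201 m: −αΔT+βΔS = −(1 × 10⁻⁴)(-0.5)+(8 × 10⁻⁴)(+0.14) = 1.6 × 10⁻⁴ → stable
  201–232 m: −αΔT+βΔS = −(1 × 10⁻⁴)(+1.7)+(8 × 10⁻⁴)(+0.94) = 5.8 × 10⁻⁴ → stable
  232–255 m: −αΔT+βΔS = −(1 × 10⁻⁴)(+5.8)+(8 × 10⁻⁴)(-0.83) = -1.2 × 10⁻³ → UNSTABLE
The 232–255 m interval has Δρ < 0: lighter water underlies denser water.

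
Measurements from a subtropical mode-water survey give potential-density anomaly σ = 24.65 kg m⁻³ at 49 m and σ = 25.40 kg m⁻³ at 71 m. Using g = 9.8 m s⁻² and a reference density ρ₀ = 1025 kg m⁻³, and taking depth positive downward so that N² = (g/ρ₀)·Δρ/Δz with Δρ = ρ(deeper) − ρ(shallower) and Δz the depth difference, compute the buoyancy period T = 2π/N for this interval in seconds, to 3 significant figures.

348 s

Δρ = 1025.40 − 1024.65 = 0.75 kg m⁻³ over Δz = 71 − 49 = 22 m.
N² = (9.8/1025) × (0.75/22) = 3.2594 × 10⁻⁴ s⁻².
N = √(3.2594 × 10⁻⁴) = 0.018054 rad s⁻¹, so T = 2π/N = 348.02 s ≈ 348 s.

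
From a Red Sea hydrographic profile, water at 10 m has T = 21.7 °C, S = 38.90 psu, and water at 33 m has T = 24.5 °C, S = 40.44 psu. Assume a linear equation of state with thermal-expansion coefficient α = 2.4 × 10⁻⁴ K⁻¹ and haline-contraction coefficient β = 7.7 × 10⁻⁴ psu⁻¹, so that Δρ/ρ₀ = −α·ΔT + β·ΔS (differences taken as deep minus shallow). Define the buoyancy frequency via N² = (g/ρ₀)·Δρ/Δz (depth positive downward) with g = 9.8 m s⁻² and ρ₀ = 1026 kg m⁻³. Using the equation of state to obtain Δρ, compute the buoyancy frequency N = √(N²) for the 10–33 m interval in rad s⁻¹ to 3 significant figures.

ΔT = +2.8 K, ΔS = +1.54 psu (deep − shallow).
Δρ/ρ₀ = −αΔT + βΔS = -6.72 × 10⁻⁴ + 1.1858 × 10⁻³ = 5.138 × 10⁻⁴, so Δρ ≈ 0.5272 kg m⁻³.
N² = (g/ρ₀)·Δρ/Δz = g·(Δρ/ρ₀)/Δz = 9.8 × 5.138 × 10⁻⁴ / 23 = 2.1892 × 10⁻⁴ s⁻².
N = √(2.1892 × 10⁻⁴) = 0.014796 rad s⁻¹ ≈ 0.0148 rad s⁻¹.

0.0148 rad s⁻¹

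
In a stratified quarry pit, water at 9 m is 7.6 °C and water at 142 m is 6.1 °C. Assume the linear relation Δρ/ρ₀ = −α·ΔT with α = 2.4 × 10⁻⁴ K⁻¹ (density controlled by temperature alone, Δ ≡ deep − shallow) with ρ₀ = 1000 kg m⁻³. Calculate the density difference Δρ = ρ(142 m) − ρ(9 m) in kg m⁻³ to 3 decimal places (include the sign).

+0.360 kg m⁻³

ΔT = -1.5 K, Δρ/ρ₀ = −αΔT = 3.60 × 10⁻⁴.
Δρ = 1000 × (3.60 × 10⁻⁴) = +0.360 kg m⁻³.
Positive Δρ: denser below, stable.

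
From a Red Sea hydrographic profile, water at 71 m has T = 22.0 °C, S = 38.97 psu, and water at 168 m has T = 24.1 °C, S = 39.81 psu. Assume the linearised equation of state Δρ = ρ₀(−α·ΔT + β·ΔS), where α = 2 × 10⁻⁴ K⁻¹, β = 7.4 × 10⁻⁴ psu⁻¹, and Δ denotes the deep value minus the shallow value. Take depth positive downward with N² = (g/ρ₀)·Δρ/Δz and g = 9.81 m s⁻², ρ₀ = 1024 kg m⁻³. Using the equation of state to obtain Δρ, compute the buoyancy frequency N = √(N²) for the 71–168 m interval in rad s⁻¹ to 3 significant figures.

4.52 × 10⁻³ rad s⁻¹

ΔT = +2.1 K, ΔS = +0.84 psu (deep − shallow).
Δρ/ρ₀ = −αΔT + βΔS = -4.20 × 10⁻⁴ + 6.216 × 10⁻⁴ = 2.016 × 10⁻⁴, so Δρ ≈ 0.2064 kg m⁻³.
N² = (g/ρ₀)·Δρ/Δz = g·(Δρ/ρ₀)/Δz = 9.81 × 2.016 × 10⁻⁴ / 97 = 2.0389 × 10⁻⁵ s⁻².
N = √(2.0389 × 10⁻⁵) = 4.5154 × 10⁻³ rad s⁻¹ ≈ 4.52 × 10⁻³ rad s⁻¹.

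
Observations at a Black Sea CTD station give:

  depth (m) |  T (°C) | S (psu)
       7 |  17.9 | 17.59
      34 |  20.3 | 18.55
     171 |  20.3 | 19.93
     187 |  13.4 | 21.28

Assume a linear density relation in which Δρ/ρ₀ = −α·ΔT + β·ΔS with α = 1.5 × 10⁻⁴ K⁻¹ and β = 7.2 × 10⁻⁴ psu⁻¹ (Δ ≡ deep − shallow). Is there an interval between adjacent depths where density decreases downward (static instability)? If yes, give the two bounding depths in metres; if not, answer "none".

none

Evaluate Δρ/ρ₀ = −αΔT + βΔS across each adjacent pair:
  7–34 m: −αΔT+βΔS = −(1.5 × 10⁻⁴)(+2.4)+(7.2 × 10⁻⁴)(+0.96) = 3.3 × 10⁻⁴ → stable
  34–171 m: −αΔT+βΔS = −(1.5 × 10⁻⁴)(+0.0)+(7.2 × 10⁻⁴)(+1.38) = 9.9 × 10⁻⁴ → stable
  171–187 m: −αΔT+βΔS = −(1.5 × 10⁻⁴)(-6.9)+(7.2 × 10⁻⁴)(+1.35) = 2.0 × 10⁻³ → stable
Every interval has Δρ > 0: the column is stably stratified throughout.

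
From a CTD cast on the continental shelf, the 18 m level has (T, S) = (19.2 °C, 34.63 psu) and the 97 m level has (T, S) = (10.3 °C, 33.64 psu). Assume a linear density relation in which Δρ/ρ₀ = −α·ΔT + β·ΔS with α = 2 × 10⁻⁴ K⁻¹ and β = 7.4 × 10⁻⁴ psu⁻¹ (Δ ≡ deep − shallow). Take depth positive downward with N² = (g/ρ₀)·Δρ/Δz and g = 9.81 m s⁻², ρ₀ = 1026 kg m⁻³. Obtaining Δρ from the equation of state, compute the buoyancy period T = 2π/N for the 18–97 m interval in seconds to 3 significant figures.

551 s

ΔT = -8.9 K, ΔS = -0.99 psu (deep − shallow).
Δρ/ρ₀ = −αΔT + βΔS = 1.78 × 10⁻³ − 7.326 × 10⁻⁴ = 1.0474 × 10⁻³, so Δρ ≈ 1.075 kg m⁻³.
N² = (g/ρ₀)·Δρ/Δz = g·(Δρ/ρ₀)/Δz = 9.81 × 1.0474 × 10⁻³ / 79 = 1.3006 × 10⁻⁴ s⁻².
N = √(1.3006 × 10⁻⁴) = 0.011404 rad s⁻¹ → T = 2π/N = 550.96 s ≈ 551 s.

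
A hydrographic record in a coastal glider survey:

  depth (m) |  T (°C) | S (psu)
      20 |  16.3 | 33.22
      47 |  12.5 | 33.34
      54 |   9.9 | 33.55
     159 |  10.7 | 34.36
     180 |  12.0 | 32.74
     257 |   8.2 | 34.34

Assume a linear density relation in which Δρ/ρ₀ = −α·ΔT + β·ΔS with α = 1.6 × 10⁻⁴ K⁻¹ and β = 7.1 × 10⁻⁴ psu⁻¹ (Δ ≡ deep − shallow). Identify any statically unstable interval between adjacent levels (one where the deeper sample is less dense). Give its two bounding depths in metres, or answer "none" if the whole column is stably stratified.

159–180 m

Evaluate Δρ/ρ₀ = −αΔT + βΔS across each adjacent pair:
  20–47 m: −αΔT+βΔS = −(1.6 × 10⁻⁴)(-3.8)+(7.1 × 10⁻⁴)(+0.12) = 6.9 × 10⁻⁴ → stable
  47–54 m: −αΔT+βΔS = −(1.6 × 10⁻⁴)(-2.6)+(7.1 × 10⁻⁴)(+0.21) = 5.7 × 10⁻⁴ → stable
  54–159 m: −αΔT+βΔS = −(1.6 × 10⁻⁴)(+0.8)+(7.1 × 10⁻⁴)(+0.81) = 4.5 × 10⁻⁴ → stable
  159–180 m: −αΔT+βΔS = −(1.6 × 10⁻⁴)(+1.3)+(7.1 × 10⁻⁴)(-1.62) = -1.4 × 10⁻³ → UNSTABLE
  180–257 m: −αΔT+βΔS = −(1.6 × 10⁻⁴)(-3.8)+(7.1 × 10⁻⁴)(+1.60) = 1.7 × 10⁻³ → stable
The 159–180 m interval has Δρ < 0: lighter water underlies denser water.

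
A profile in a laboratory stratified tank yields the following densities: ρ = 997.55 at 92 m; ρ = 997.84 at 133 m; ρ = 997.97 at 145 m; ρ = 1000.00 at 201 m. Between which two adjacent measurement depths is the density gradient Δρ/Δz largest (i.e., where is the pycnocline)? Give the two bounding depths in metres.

145–201 m

Compute the density gradient over each adjacent pair:
  92–133 m: Δρ/Δz = 0.29/41 = 7.1 × 10⁻³ kg m⁻⁴
  133–145 m: Δρ/Δz = 0.13/12 = 0.011 kg m⁻⁴
  145–201 m: Δρ/Δz = 2.03/56 = 0.036 kg m⁻⁴
The largest gradient is in the 145–201 m interval — the pycnocline.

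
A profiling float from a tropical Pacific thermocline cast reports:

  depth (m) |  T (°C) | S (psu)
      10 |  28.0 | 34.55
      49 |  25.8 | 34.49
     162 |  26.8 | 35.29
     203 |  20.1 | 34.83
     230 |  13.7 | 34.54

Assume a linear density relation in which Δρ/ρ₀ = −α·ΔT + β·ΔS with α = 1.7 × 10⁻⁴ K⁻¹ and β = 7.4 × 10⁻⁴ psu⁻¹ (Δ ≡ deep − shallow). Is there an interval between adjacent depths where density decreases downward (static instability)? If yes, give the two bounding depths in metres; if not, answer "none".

Evaluate Δρ/ρ₀ = −αΔT + βΔS across each adjacent pair:
  10–49 m: −αΔT+βΔS = −(1.7 × 10⁻⁴)(-2.2)+(7.4 × 10⁻⁴)(-0.06) = 3.3 × 10⁻⁴ → stable
  49–162 m: −αΔT+βΔS = −(1.7 × 10⁻⁴)(+1.0)+(7.4 × 10⁻⁴)(+0.80) = 4.2 × 10⁻⁴ → stable
  162–203 m: −αΔT+βΔS = −(1.7 × 10⁻⁴)(-6.7)+(7.4 × 10⁻⁴)(-0.46) = 8.0 × 10⁻⁴ → stable
  203–230 m: −αΔT+βΔS = −(1.7 × 10⁻⁴)(-6.4)+(7.4 × 10⁻⁴)(-0.29) = 8.7 × 10⁻⁴ → stable
Every interval has Δρ > 0: the column is stably stratified throughout.

none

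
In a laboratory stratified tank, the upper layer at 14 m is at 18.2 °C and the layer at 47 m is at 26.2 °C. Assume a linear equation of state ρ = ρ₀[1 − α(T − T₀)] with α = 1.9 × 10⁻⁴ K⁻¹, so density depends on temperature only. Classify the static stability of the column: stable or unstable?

ΔT = 26.2 − 18.2 = +8.0 K, so Δρ/ρ₀ = −αΔT = -1.52 × 10⁻³.
Δρ/ρ₀ < 0, so Δρ < 0: deeper water is lighter → statically unstable; the column would overturn.

unstable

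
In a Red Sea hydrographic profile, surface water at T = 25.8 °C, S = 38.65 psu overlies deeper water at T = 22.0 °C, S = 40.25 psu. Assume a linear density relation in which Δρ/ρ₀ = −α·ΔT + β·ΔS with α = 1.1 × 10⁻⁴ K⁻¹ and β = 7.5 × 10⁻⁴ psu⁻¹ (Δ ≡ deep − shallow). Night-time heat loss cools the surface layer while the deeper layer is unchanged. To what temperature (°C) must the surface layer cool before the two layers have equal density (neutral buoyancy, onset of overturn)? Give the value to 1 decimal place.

11.1 °C

Neutral buoyancy requires Δρ = 0, i.e. −α(T_deep − T_surf′) + β(S_deep − S_surf) = 0.
T_surf′ = T_deep − (β/α)·ΔS = 22.0 − (7.5 × 10⁻⁴/1.1 × 10⁻⁴)·(+1.60) = 11.091 °C.
Cooling required: 25.8 − (11.091) = 14.709 °C.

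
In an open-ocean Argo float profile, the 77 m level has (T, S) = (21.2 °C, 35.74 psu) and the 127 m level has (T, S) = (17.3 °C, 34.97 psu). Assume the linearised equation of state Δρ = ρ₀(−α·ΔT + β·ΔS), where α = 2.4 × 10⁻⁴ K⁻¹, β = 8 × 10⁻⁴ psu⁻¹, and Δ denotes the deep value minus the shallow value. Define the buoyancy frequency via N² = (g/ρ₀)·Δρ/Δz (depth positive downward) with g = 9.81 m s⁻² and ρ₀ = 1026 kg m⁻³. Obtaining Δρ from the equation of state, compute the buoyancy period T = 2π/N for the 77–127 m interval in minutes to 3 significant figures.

ΔT = -3.9 K, ΔS = -0.77 psu (deep − shallow).
Δρ/ρ₀ = −αΔT + βΔS = 9.36 × 10⁻⁴ − 6.16 × 10⁻⁴ = 3.20 × 10⁻⁴, so Δρ ≈ 0.3283 kg m⁻³.
N² = (g/ρ₀)·Δρ/Δz = g·(Δρ/ρ₀)/Δz = 9.81 × 3.20 × 10⁻⁴ / 50 = 6.2784 × 10⁻⁵ s⁻².
N = √(6.2784 × 10⁻⁵) = 7.9236 × 10⁻³ rad s⁻¹ → T = 2π/N = 792.97 s = 13.216 min ≈ 13.2 min.

13.2 min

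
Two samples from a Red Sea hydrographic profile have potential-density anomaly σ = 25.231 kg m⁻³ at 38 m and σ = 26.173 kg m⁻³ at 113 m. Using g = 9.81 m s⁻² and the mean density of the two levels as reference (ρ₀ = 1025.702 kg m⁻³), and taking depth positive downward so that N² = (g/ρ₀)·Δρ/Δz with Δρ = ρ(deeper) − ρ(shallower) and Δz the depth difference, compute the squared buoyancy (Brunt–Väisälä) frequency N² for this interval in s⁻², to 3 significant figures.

Δρ = 1026.173 − 1025.231 = 0.942 kg m⁻³ over Δz = 113 − 38 = 75 m.
N² = (9.81/1025.702) × (0.942/75) = 1.2013 × 10⁻⁴ s⁻² ≈ 1.20 × 10⁻⁴ s⁻².

1.20 × 10⁻⁴ s⁻²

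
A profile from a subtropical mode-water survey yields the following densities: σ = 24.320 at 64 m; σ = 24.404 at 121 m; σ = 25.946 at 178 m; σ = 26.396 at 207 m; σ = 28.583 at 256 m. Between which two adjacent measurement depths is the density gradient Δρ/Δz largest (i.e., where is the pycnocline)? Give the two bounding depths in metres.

207–256 m

Compute the density gradient over each adjacent pair:
  64–121 m: Δρ/Δz = 0.084/57 = 1.5 × 10⁻³ kg m⁻⁴
  121–178 m: Δρ/Δz = 1.542/57 = 0.027 kg m⁻⁴
  178–207 m: Δρ/Δz = 0.450/29 = 0.016 kg m⁻⁴
  207–256 m: Δρ/Δz = 2.187/49 = 0.045 kg m⁻⁴
The largest gradient is in the 207–256 m interval — the pycnocline.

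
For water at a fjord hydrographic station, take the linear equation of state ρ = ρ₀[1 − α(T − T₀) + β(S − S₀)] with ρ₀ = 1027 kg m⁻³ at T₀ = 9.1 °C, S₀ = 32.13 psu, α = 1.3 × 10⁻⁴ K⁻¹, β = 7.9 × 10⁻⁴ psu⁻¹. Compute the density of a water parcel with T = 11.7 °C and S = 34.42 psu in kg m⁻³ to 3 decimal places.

1028.511 kg m⁻³

T − T₀ = +2.6 K, S − S₀ = +2.29 psu.
Bracket = 1 − α·(+2.6) + β·(+2.29) = 1 + (1.4711 × 10⁻³) = 1.0014711.
ρ = 1027 × 1.0014711 = 1028.511 kg m⁻³.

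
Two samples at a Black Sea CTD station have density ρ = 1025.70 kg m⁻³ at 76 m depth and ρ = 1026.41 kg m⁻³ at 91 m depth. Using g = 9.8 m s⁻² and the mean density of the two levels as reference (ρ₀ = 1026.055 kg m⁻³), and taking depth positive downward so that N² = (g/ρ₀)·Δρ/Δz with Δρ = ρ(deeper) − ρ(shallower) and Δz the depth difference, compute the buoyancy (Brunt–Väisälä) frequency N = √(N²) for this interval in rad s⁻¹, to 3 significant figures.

0.0213 rad s⁻¹

Δρ = 1026.41 − 1025.70 = 0.71 kg m⁻³ over Δz = 91 − 76 = 15 m.
N² = (9.8/1026.055) × (0.71/15) = 4.5209 × 10⁻⁴ s⁻².
N = √(4.5209 × 10⁻⁴) = 0.021262 rad s⁻¹ ≈ 0.0213 rad s⁻¹.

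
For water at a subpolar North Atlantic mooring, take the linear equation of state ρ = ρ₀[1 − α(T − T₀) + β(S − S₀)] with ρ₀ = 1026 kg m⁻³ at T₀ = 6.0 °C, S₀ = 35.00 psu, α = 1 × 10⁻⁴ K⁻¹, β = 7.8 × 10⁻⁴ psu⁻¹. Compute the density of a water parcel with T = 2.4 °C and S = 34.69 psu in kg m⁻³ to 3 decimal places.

1026.121 kg m⁻³

T − T₀ = -3.6 K, S − S₀ = -0.31 psu.
Bracket = 1 − α·(-3.6) + β·(-0.31) = 1 + (1.182 × 10⁻⁴) = 1.0001182.
ρ = 1026 × 1.0001182 = 1026.121 kg m⁻³.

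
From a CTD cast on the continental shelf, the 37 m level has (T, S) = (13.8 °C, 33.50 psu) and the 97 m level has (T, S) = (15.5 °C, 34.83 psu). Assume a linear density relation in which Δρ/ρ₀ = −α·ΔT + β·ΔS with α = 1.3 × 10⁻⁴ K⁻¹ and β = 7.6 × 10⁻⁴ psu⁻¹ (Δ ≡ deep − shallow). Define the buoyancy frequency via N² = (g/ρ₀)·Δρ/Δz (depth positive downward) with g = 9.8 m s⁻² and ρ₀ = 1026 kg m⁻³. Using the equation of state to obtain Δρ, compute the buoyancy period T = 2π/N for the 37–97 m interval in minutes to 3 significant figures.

ΔT = +1.7 K, ΔS = +1.33 psu (deep − shallow).
Δρ/ρ₀ = −αΔT + βΔS = -2.21 × 10⁻⁴ + 1.0108 × 10⁻³ = 7.898 × 10⁻⁴, so Δρ ≈ 0.8103 kg m⁻³.
N² = (g/ρ₀)·Δρ/Δz = g·(Δρ/ρ₀)/Δz = 9.8 × 7.898 × 10⁻⁴ / 60 = 1.2900 × 10⁻⁴ s⁻².
N = √(1.2900 × 10⁻⁴) = 0.011358 rad s⁻¹ → T = 2π/N = 553.19 s = 9.2198 min ≈ 9.22 min.

9.22 min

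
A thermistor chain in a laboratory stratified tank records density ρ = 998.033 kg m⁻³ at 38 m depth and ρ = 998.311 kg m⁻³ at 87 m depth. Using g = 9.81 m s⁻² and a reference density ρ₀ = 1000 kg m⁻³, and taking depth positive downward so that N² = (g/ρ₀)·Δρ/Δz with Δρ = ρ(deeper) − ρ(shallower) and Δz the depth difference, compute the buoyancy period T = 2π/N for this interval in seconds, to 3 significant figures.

Δρ = 998.311 − 998.033 = 0.278 kg m⁻³ over Δz = 87 − 38 = 49 m.
N² = (9.81/1000) × (0.278/49) = 5.5657 × 10⁻⁵ s⁻².
N = √(5.5657 × 10⁻⁵) = 7.4604 × 10⁻³ rad s⁻¹, so T = 2π/N = 842.20 s ≈ 842 s.

842 s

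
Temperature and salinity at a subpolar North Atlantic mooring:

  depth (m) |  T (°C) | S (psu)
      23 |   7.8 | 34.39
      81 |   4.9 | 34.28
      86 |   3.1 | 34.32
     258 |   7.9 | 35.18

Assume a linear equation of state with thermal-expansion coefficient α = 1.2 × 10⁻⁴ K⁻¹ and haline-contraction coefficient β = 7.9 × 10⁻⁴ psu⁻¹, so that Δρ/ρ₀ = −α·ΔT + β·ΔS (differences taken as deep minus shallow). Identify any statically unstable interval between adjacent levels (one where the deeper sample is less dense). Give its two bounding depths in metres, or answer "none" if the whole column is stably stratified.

Evaluate Δρ/ρ₀ = −αΔT + βΔS across each adjacent pair:
  23–81 m: −αΔT+βΔS = −(1.2 × 10⁻⁴)(-2.9)+(7.9 × 10⁻⁴)(-0.11) = 2.6 × 10⁻⁴ → stable
  81–86 m: −αΔT+βΔS = −(1.2 × 10⁻⁴)(-1.8)+(7.9 × 10⁻⁴)(+0.04) = 2.5 × 10⁻⁴ → stable
  86–258 m: −αΔT+βΔS = −(1.2 × 10⁻⁴)(+4.8)+(7.9 × 10⁻⁴)(+0.86) = 1.0 × 10⁻⁴ → stable
Every interval has Δρ > 0: the column is stably stratified throughout.

none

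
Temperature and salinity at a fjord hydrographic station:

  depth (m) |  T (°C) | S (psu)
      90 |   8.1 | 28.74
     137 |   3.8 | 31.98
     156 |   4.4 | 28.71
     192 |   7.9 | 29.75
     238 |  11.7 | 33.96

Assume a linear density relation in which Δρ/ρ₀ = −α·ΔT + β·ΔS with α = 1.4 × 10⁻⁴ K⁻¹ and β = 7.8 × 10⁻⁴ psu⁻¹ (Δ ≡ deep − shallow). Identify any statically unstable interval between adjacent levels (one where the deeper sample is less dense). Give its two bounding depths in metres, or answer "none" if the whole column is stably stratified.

137–156 m

Evaluate Δρ/ρ₀ = −αΔT + βΔS across each adjacent pair:
  90–137 m: −αΔT+βΔS = −(1.4 × 10⁻⁴)(-4.3)+(7.8 × 10⁻⁴)(+3.24) = 3.1 × 10⁻³ → stable
  137–156 m: −αΔT+βΔS = −(1.4 × 10⁻⁴)(+0.6)+(7.8 × 10⁻⁴)(-3.27) = -2.6 × 10⁻³ → UNSTABLE
  156–192 m: −αΔT+βΔS = −(1.4 × 10⁻⁴)(+3.5)+(7.8 × 10⁻⁴)(+1.04) = 3.2 × 10⁻⁴ → stable
  192–238 m: −αΔT+βΔS = −(1.4 × 10⁻⁴)(+3.8)+(7.8 × 10⁻⁴)(+4.21) = 2.8 × 10⁻³ → stable
The 137–156 m interval has Δρ < 0: lighter water underlies denser water.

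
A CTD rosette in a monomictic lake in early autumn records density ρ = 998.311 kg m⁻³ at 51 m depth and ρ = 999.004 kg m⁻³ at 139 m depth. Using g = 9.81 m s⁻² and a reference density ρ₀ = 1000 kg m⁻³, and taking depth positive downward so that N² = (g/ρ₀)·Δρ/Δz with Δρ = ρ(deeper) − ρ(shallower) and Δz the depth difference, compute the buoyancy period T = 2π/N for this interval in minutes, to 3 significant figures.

Δρ = 999.004 − 998.311 = 0.693 kg m⁻³ over Δz = 139 − 51 = 88 m.
N² = (9.81/1000) × (0.693/88) = 7.7254 × 10⁻⁵ s⁻².
N = √(7.7254 × 10⁻⁵) = 8.7894 × 10⁻³ rad s⁻¹, so T = 2π/N = 714.86 s = 11.914 min ≈ 11.9 min.

11.9 min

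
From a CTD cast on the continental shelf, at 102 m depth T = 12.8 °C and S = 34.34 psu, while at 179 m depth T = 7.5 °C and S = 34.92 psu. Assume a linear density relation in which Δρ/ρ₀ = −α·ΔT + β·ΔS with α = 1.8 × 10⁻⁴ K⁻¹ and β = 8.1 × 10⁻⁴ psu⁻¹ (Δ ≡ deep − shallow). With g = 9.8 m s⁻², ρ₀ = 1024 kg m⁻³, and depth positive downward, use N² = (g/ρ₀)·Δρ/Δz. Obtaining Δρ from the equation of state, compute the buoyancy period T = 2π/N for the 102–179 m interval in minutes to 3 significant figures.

ΔT = -5.3 K, ΔS = +0.58 psu (deep − shallow).
Δρ/ρ₀ = −αΔT + βΔS = 9.54 × 10⁻⁴ + 4.698 × 10⁻⁴ = 1.4238 × 10⁻³, so Δρ ≈ 1.458 kg m⁻³.
N² = (g/ρ₀)·Δρ/Δz = g·(Δρ/ρ₀)/Δz = 9.8 × 1.4238 × 10⁻³ / 77 = 1.8121 × 10⁻⁴ s⁻².
N = √(1.8121 × 10⁻⁴) = 0.013461 rad s⁻¹ → T = 2π/N = 466.77 s = 7.7795 min ≈ 7.78 min.

7.78 min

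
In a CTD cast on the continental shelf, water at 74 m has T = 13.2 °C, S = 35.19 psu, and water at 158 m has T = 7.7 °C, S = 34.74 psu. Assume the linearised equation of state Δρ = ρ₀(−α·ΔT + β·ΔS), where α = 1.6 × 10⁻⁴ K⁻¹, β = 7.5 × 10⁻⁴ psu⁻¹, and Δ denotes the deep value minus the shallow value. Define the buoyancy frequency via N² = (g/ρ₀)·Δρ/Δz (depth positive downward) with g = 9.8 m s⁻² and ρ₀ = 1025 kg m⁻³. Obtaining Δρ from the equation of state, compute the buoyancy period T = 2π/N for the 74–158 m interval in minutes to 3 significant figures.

ΔT = -5.5 K, ΔS = -0.45 psu (deep − shallow).
Δρ/ρ₀ = −αΔT + βΔS = 8.80 × 10⁻⁴ − 3.375 × 10⁻⁴ = 5.425 × 10⁻⁴, so Δρ ≈ 0.5561 kg m⁻³.
N² = (g/ρ₀)·Δρ/Δz = g·(Δρ/ρ₀)/Δz = 9.8 × 5.425 × 10⁻⁴ / 84 = 6.3292 × 10⁻⁵ s⁻².
N = √(6.3292 × 10⁻⁵) = 7.9556 × 10⁻³ rad s⁻¹ → T = 2π/N = 789.78 s = 13.163 min ≈ 13.2 min.

13.2 min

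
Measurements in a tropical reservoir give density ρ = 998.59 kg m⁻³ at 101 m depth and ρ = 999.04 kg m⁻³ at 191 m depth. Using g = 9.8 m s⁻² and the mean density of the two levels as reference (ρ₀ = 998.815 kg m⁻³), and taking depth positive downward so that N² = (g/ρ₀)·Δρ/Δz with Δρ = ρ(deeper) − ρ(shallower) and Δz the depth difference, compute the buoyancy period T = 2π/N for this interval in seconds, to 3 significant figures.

Δρ = 999.04 − 998.59 = 0.45 kg m⁻³ over Δz = 191 − 101 = 90 m.
N² = (9.8/998.815) × (0.45/90) = 4.9058 × 10⁻⁵ s⁻².
N = √(4.9058 × 10⁻⁵) = 7.0041 × 10⁻³ rad s⁻¹, so T = 2π/N = 897.07 s ≈ 897 s.

897 s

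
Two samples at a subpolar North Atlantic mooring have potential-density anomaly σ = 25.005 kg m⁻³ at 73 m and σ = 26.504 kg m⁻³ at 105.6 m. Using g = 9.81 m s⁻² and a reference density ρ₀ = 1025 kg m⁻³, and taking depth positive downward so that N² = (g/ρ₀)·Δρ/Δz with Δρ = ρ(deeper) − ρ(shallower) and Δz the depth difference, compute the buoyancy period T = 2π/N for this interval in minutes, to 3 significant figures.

Δρ = 1026.504 − 1025.005 = 1.499 kg m⁻³ over Δz = 105.6 − 73 = 32.6 m.
N² = (9.81/1025) × (1.499/32.6) = 4.4008 × 10⁻⁴ s⁻².
N = √(4.4008 × 10⁻⁴) = 0.020978 rad s⁻¹, so T = 2π/N = 299.51 s = 4.9918 min ≈ 4.99 min.
A positive N² confirms static stability across the interval.

4.99 min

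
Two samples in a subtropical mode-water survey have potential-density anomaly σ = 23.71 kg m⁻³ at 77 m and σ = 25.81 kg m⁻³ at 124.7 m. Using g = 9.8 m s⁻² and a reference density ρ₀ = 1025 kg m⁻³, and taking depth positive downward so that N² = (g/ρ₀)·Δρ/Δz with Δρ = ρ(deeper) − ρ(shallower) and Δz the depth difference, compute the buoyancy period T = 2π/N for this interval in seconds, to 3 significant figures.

306 s

Δρ = 1025.81 − 1023.71 = 2.10 kg m⁻³ over Δz = 124.7 − 77 = 47.7 m.
N² = (9.8/1025) × (2.10/47.7) = 4.2092 × 10⁻⁴ s⁻².
N = √(4.2092 × 10⁻⁴) = 0.020516 rad s⁻¹, so T = 2π/N = 306.26 s ≈ 306 s.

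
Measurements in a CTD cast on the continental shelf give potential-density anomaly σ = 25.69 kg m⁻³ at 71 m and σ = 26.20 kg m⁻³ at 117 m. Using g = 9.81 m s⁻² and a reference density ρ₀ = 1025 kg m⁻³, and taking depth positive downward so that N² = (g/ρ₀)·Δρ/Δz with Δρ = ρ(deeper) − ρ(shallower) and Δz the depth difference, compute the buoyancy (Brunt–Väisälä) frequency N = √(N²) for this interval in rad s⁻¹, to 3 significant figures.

0.0103 rad s⁻¹

Δρ = 1026.20 − 1025.69 = 0.51 kg m⁻³ over Δz = 117 − 71 = 46 m.
N² = (9.81/1025) × (0.51/46) = 1.0611 × 10⁻⁴ s⁻².
N = √(1.0611 × 10⁻⁴) = 0.010301 rad s⁻¹ ≈ 0.0103 rad s⁻¹.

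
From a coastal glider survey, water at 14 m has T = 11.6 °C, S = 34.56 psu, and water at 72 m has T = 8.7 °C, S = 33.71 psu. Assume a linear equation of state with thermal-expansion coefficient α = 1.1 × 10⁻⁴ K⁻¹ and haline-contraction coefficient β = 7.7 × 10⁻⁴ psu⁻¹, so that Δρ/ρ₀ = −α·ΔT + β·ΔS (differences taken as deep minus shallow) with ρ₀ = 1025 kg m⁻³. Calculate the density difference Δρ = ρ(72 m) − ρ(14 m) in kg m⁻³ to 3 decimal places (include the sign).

-0.344 kg m⁻³

ΔT = -2.9 K, ΔS = -0.85 psu (deep − shallow).
Δρ/ρ₀ = −(1.1 × 10⁻⁴)(-2.9) + (7.7 × 10⁻⁴)(-0.85) = -3.355 × 10⁻⁴.
Δρ = 1025 × (-3.355 × 10⁻⁴) = -0.344 kg m⁻³.
Negative Δρ: lighter below, statically unstable.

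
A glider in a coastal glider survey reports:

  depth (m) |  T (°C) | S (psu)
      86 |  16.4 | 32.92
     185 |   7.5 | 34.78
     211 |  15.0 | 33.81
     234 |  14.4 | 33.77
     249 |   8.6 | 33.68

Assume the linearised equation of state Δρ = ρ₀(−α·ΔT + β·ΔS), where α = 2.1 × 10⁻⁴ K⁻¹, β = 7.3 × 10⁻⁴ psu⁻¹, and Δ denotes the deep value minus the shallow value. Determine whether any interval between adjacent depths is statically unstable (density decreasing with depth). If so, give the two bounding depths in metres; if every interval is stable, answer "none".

185–211 m

Evaluate Δρ/ρ₀ = −αΔT + βΔS across each adjacent pair:
  86–185 m: −αΔT+βΔS = −(2.1 × 10⁻⁴)(-8.9)+(7.3 × 10⁻⁴)(+1.86) = 3.2 × 10⁻³ → stable
  185–211 m: −αΔT+βΔS = −(2.1 × 10⁻⁴)(+7.5)+(7.3 × 10⁻⁴)(-0.97) = -2.3 × 10⁻³ → UNSTABLE
  211–234 m: −αΔT+βΔS = −(2.1 × 10⁻⁴)(-0.6)+(7.3 × 10⁻⁴)(-0.04) = 9.7 × 10⁻⁵ → stable
  234–249 m: −αΔT+βΔS = −(2.1 × 10⁻⁴)(-5.8)+(7.3 × 10⁻⁴)(-0.09) = 1.2 × 10⁻³ → stable
The 185–211 m interval has Δρ < 0: lighter water underlies denser water.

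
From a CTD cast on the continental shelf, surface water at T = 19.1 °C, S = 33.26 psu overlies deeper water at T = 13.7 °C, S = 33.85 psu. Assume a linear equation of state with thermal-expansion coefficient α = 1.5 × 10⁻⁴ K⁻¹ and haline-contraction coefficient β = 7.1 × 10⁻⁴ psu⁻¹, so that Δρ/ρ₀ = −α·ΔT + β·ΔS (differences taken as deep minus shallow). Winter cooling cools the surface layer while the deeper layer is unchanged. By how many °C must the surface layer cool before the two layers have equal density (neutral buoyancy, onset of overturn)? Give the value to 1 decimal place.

8.2 °C

Neutral buoyancy requires Δρ = 0, i.e. −α(T_deep − T_surf′) + β(S_deep − S_surf) = 0.
T_surf′ = T_deep − (β/α)·ΔS = 13.7 − (7.1 × 10⁻⁴/1.5 × 10⁻⁴)·(+0.59) = 10.907 °C.
Cooling required: 19.1 − (10.907) = 8.193 °C.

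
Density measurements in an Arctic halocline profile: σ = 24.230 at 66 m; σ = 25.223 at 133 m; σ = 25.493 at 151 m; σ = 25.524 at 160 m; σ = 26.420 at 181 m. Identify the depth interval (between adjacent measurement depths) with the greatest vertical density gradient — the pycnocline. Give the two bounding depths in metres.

160–181 m

Compute the density gradient over each adjacent pair:
  66–133 m: Δρ/Δz = 0.993/67 = 0.015 kg m⁻⁴
  133–151 m: Δρ/Δz = 0.270/18 = 0.015 kg m⁻⁴
  151–160 m: Δρ/Δz = 0.031/9 = 3.4 × 10⁻³ kg m⁻⁴
  160–181 m: Δρ/Δz = 0.896/21 = 0.043 kg m⁻⁴
The largest gradient is in the 160–181 m interval — the pycnocline.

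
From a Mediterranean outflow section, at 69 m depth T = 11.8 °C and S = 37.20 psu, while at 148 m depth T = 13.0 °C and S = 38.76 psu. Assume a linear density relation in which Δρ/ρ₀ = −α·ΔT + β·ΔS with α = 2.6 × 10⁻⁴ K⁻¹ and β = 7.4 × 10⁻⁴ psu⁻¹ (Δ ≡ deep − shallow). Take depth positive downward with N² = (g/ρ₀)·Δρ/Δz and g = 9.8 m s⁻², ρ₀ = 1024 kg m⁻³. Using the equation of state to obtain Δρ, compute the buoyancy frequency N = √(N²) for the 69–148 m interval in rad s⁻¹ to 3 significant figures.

ΔT = +1.2 K, ΔS = +1.56 psu (deep − shallow).
Δρ/ρ₀ = −αΔT + βΔS = -3.12 × 10⁻⁴ + 1.1544 × 10⁻³ = 8.424 × 10⁻⁴, so Δρ ≈ 0.8626 kg m⁻³.
N² = (g/ρ₀)·Δρ/Δz = g·(Δρ/ρ₀)/Δz = 9.8 × 8.424 × 10⁻⁴ / 79 = 1.0450 × 10⁻⁴ s⁻².
N = √(1.0450 × 10⁻⁴) = 0.010223 rad s⁻¹ ≈ 0.0102 rad s⁻¹.

0.0102 rad s⁻¹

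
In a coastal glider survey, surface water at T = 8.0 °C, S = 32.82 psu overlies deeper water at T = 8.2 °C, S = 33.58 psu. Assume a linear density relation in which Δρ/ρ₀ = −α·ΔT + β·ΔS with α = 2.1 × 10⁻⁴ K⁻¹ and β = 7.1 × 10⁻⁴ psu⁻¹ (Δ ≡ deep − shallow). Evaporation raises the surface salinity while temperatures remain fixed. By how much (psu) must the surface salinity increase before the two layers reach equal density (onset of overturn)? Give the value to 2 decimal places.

0.70 psu

Neutral buoyancy requires −α(T_deep − T_surf) + β(S_deep − S_surf′) = 0.
S_surf′ = S_deep − (α/β)·ΔT = 33.58 − (2.1 × 10⁻⁴/7.1 × 10⁻⁴)·(+0.2) = 33.5208 psu.
Increase required: 33.5208 − 32.82 = 0.7008 psu.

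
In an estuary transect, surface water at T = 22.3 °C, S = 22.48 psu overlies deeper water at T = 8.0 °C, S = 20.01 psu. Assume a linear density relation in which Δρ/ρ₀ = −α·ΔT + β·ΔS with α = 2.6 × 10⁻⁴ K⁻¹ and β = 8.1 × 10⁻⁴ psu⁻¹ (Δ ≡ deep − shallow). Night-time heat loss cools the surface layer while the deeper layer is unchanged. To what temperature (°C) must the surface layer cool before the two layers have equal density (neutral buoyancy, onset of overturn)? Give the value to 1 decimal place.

15.7 °C

Neutral buoyancy requires Δρ = 0, i.e. −α(T_deep − T_surf′) + β(S_deep − S_surf) = 0.
T_surf′ = T_deep − (β/α)·ΔS = 8.0 − (8.1 × 10⁻⁴/2.6 × 10⁻⁴)·(-2.47) = 15.695 °C.
Cooling required: 22.3 − (15.695) = 6.605 °C.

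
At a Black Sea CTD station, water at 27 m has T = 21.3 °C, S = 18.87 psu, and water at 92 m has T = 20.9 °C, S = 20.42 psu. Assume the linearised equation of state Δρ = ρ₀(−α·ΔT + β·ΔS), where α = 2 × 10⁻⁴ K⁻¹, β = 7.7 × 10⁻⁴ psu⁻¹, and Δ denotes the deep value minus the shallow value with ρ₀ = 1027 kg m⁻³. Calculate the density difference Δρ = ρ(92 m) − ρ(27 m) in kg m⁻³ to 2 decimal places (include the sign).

+1.31 kg m⁻³

ΔT = -0.4 K, ΔS = +1.55 psu (deep − shallow).
Δρ/ρ₀ = −(2 × 10⁻⁴)(-0.4) + (7.7 × 10⁻⁴)(+1.55) = 1.2735 × 10⁻³.
Δρ = 1027 × (1.2735 × 10⁻³) = +1.31 kg m⁻³.
Positive Δρ: denser below, stable.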